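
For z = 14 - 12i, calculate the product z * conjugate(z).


Step 1: conj(z) = 14 + 12i
Step 2: z * conj(z) = 14^2 + (-12)^2
Step 3: = 196 + 144 = 340

340


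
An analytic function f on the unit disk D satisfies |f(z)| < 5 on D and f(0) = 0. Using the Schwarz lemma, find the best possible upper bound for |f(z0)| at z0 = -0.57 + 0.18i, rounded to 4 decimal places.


Step 1: g = f/5 maps D -> D with g(0) = 0, so by the Schwarz lemma |g(z)| <= |z|, i.e. |f(z)| <= 5|z|; this is sharp (f(z) = 5z).
Step 2: |z0|^2 = (-0.57)^2 + 0.18^2 = 0.3573
Step 3: |z0| = sqrt(0.3573) = 0.597746
Step 4: Best bound = 5 * |z0| = 5 * 0.597746 = 2.9887

2.9887


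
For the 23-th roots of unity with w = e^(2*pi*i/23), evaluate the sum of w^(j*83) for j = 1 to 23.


Step 1: The sum sum_{j=1}^{n} w^(k*j) equals n if n | k, else 0.
Step 2: Here n = 23, k = 83
Step 3: Does n divide k? 23 | 83 -> False
Step 4: Sum = 0

0


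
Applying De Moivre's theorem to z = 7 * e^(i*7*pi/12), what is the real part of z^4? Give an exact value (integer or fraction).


Step 1: By De Moivre's theorem, z^4 = 7^4 * e^(i*4*7*pi/12) = 2401 * (cos(7*pi/3) + i*sin(7*pi/3))
Step 2: |z|^4 = 7^4 = 2401
Step 3: Reduce the angle mod 2*pi: 7*pi/3 - 2*pi = pi/3
Step 4: cos(pi/3) = 1/2
Step 5: Re(z^4) = 2401 * 1/2 = 2401/2

2401/2


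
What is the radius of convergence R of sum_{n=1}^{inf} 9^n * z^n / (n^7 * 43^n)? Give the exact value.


Step 1: General term a_n = 9^n / (n^7 * 43^n)
Step 2: By the root test, |a_n|^(1/n) = 9 / (n^(7/n) * 43) -> 9/43 as n -> infinity (since n^(7/n) -> 1)
Step 3: R = 1/lim|a_n|^(1/n) = 43/9

43/9


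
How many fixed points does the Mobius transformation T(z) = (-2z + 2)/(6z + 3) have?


Step 1: Fixed points satisfy T(z) = z
Step 2: 6z^2 + 5z - 2 = 0
Step 3: Discriminant = 5^2 - 4*6*(-2) = 73
Step 4: Number of fixed points = 2

2


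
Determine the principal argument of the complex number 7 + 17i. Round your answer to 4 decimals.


Step 1: z = 7 + 17i
Step 2: arg(z) = atan2(17, 7)
Step 3: arg(z) = 1.1802

1.1802


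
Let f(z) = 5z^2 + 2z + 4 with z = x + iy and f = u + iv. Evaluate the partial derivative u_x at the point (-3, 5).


Step 1: f(z) = 5(x+iy)^2 + 2(x+iy) + 4
Step 2: u = 5(x^2 - y^2) + 2x + 4
Step 3: u_x = 10x + 2
Step 4: At (-3, 5): u_x = -30 + 2 = -28

-28


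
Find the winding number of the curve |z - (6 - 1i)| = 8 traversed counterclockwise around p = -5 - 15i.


Step 1: Center c = (6, -1), radius = 8
Step 2: |p - c|^2 = (-11)^2 + (-14)^2 = 317
Step 3: r^2 = 64
Step 4: |p-c| > r so winding number = 0

0


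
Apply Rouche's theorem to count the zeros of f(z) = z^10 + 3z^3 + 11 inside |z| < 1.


Step 1: On |z| = 1 the three terms have sizes |z^10| = 1^10 = 1, |3z^3| = 3*1^3 = 3, |11| = 11
Step 2: The dominant term is g(z) = 11; let h(z) = z^10 + 3z^3 so f = g + h
Step 3: On |z| = 1: |g| = 11 and |h| <= 1 + 3 = 4
Step 4: Since 11 > 4, |h| < |g| on |z| = 1, so by Rouche f has the same number of zeros as g inside |z| < 1
Step 5: g(z) = 11 is a nonzero constant with no zeros inside |z| < 1. Answer = 0

0


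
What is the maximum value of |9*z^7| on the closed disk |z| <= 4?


Step 1: On |z| = 4, |f(z)| = 9 * |z|^7 = 9 * 4^7
Step 2: By maximum modulus principle, maximum is on boundary.
Step 3: Maximum = 9 * 16384 = 147456

147456


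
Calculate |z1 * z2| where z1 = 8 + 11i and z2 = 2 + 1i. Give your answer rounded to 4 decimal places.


Step 1: |z1| = sqrt(8^2 + 11^2) = sqrt(185)
Step 2: |z2| = sqrt(2^2 + 1^2) = sqrt(5)
Step 3: |z1*z2| = |z1|*|z2| = sqrt(185) * sqrt(5) = sqrt(185 * 5) = sqrt(925)
Step 4: = 30.4138

30.4138


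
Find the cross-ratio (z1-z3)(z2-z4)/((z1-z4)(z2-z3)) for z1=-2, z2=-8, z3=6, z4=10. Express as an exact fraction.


Step 1: (z1-z3)(z2-z4) = (-8) * (-18) = 144
Step 2: (z1-z4)(z2-z3) = (-12) * (-14) = 168
Step 3: Cross-ratio = 144/168 = 6/7

6/7


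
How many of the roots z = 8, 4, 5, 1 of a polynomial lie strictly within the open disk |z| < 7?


Step 1: Check each root:
  z = 8: |8| = 8 >= 7
  z = 4: |4| = 4 < 7
  z = 5: |5| = 5 < 7
  z = 1: |1| = 1 < 7
Step 2: Count = 3

3


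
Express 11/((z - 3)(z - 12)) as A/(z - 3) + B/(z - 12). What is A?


Step 1: Multiply both sides by (z - 3) and set z = 3
Step 2: A = 11 / (3 - 12)
Step 3: A = 11 / (-9)
Step 4: A = -11/9

-11/9


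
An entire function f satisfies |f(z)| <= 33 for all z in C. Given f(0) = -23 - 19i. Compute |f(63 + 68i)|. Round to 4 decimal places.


Step 1: By Liouville's theorem, a bounded entire function is constant.
Step 2: f(z) = f(0) = -23 - 19i for all z.
Step 3: |f(w)| = |-23 - 19i| = sqrt(529 + 361)
Step 4: = 29.8329

29.8329


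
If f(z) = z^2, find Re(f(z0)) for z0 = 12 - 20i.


Step 1: z0 = 12 - 20i
Step 2: z0^2 = 12^2 - (-20)^2 - 480i
Step 3: real part = 144 - 400 = -256

-256


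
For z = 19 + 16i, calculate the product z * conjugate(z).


Step 1: conj(z) = 19 - 16i
Step 2: z * conj(z) = 19^2 + 16^2
Step 3: = 361 + 256 = 617

617


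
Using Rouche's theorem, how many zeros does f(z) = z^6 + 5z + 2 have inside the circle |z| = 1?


Step 1: On |z| = 1 the three terms have sizes |z^6| = 1^6 = 1, |5z| = 5*1 = 5, |2| = 2
Step 2: The dominant term is g(z) = 5z; let h(z) = z^6 + 2 so f = g + h
Step 3: On |z| = 1: |g| = 5 and |h| <= 1 + 2 = 3
Step 4: Since 5 > 3, |h| < |g| on |z| = 1, so by Rouche f has the same number of zeros as g inside |z| < 1
Step 5: g(z) = 5z has 1 zero (at the origin, multiplicity 1) inside |z| < 1. Answer = 1

1


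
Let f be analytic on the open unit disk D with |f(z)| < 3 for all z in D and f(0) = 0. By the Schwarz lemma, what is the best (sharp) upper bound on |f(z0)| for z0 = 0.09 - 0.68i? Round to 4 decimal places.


Step 1: g = f/3 maps D -> D with g(0) = 0, so by the Schwarz lemma |g(z)| <= |z|, i.e. |f(z)| <= 3|z|; this is sharp (f(z) = 3z).
Step 2: |z0|^2 = 0.09^2 + (-0.68)^2 = 0.4705
Step 3: |z0| = sqrt(0.4705) = 0.68593
Step 4: Best bound = 3 * |z0| = 3 * 0.68593 = 2.0578

2.0578


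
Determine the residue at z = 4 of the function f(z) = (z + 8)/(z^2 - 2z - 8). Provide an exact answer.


Step 1: Q(z) = z^2 - 2z - 8 = (z - 4)(z + 2)
Step 2: Q'(z) = 2z - 2
Step 3: Q'(4) = 6, P(4) = 12
Step 4: Res = P(4)/Q'(4) = 12/6 = 2

2


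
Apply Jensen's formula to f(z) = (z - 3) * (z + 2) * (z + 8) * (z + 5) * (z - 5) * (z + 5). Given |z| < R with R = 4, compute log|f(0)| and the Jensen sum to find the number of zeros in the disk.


Jensen's formula: (1/2pi)*integral log|f(Re^it)|dt = log|f(0)| + sum_{|a_k|<R} log(R/|a_k|)
Step 1: f(0) = (-3) * 2 * 8 * 5 * (-5) * 5 = 6000
Step 2: log|f(0)| = log|3| + log|-2| + log|-8| + log|-5| + log|5| + log|-5| = 8.6995
Step 3: Zeros inside |z| < 4: 3, -2
Step 4: Jensen sum = log(4/3) + log(4/2) = 0.9808
Step 5: n(R) = number of terms in the Jensen sum = count of zeros inside |z| < 4 = 2

2


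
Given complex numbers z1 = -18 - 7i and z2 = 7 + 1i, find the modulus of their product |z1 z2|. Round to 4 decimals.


Step 1: |z1| = sqrt((-18)^2 + (-7)^2) = sqrt(373)
Step 2: |z2| = sqrt(7^2 + 1^2) = sqrt(50)
Step 3: |z1*z2| = |z1|*|z2| = sqrt(373) * sqrt(50) = sqrt(373 * 50) = sqrt(18650)
Step 4: = 136.565

136.565


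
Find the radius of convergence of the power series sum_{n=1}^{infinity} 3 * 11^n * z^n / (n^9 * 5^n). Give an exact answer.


Step 1: General term a_n = 3 * 11^n / (n^9 * 5^n)
Step 2: By the root test, |a_n|^(1/n) = 3^(1/n) * 11 / (n^(9/n) * 5) -> 11/5 as n -> infinity (since 3^(1/n) -> 1 and n^(9/n) -> 1)
Step 3: R = 1/lim|a_n|^(1/n) = 5/11

5/11


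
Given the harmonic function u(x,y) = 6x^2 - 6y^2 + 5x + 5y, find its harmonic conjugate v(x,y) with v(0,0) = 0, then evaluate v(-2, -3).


Step 1: v_x = -u_y = 12y - 5
Step 2: v_y = u_x = 12x + 5
Step 3: v = 12xy - 5x + 5y + C
Step 4: v(0,0) = 0 => C = 0
Step 5: v(-2, -3) = 67

67


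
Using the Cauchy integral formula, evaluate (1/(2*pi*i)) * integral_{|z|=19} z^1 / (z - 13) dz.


Step 1: f(z) = z^1, a = 13 is inside |z| = 19
Step 2: By Cauchy integral formula: (1/(2pi*i)) * integral = f(a)
Step 3: f(13) = 13^1 = 13

13


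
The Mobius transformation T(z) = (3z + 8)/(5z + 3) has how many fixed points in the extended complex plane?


Step 1: Fixed points satisfy T(z) = z
Step 2: 5z^2 - 8 = 0
Step 3: Discriminant = 0^2 - 4*5*(-8) = 160
Step 4: Number of fixed points = 2

2


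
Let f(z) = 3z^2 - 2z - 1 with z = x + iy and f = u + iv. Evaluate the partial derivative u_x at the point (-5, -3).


Step 1: f(z) = 3(x+iy)^2 - 2(x+iy) - 1
Step 2: u = 3(x^2 - y^2) - 2x - 1
Step 3: u_x = 6x - 2
Step 4: At (-5, -3): u_x = -30 - 2 = -32

-32


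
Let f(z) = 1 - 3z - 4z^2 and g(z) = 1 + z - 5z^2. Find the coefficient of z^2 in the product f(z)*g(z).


Step 1: z^2 term in f*g comes from: (1)*(-5z^2) + (-3z)*(z) + (-4z^2)*(1)
Step 2: = -5 - 3 - 4
Step 3: = -12

-12


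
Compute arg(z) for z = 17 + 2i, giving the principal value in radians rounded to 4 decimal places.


Step 1: z = 17 + 2i
Step 2: arg(z) = atan2(2, 17)
Step 3: arg(z) = 0.1171

0.1171


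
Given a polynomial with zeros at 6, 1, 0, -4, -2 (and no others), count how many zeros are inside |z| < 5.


Step 1: Check each root:
  z = 6: |6| = 6 >= 5
  z = 1: |1| = 1 < 5
  z = 0: |0| = 0 < 5
  z = -4: |-4| = 4 < 5
  z = -2: |-2| = 2 < 5
Step 2: Count = 4

4


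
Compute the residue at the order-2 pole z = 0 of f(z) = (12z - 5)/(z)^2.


Step 1: Pole of order 2 at z = 0
Step 2: Res = lim d/dz [(z)^2 * f(z)] as z -> 0
Step 3: (z)^2 * f(z) = 12z - 5
Step 4: d/dz[12z - 5] = 12

12


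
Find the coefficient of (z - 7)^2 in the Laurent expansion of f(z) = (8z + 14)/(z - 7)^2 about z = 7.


Step 1: Write the numerator in powers of (z - 7): 8z + 14 = 8(z - 7) + (8*7 + 14) = 8(z - 7) + 70
Step 2: Divide by (z - 7)^2: f(z) = 70(z - 7)^(-2) + 8(z - 7)^(-1)
Step 3: This finite sum is the Laurent series of f about z = 7.
Step 4: Only the powers -2 and -1 appear, so the coefficient of (z - 7)^2 = 0

0


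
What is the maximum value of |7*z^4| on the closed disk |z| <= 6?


Step 1: On |z| = 6, |f(z)| = 7 * |z|^4 = 7 * 6^4
Step 2: By maximum modulus principle, maximum is on boundary.
Step 3: Maximum = 7 * 1296 = 9072

9072


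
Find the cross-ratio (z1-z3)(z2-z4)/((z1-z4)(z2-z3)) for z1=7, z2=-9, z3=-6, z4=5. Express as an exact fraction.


Step 1: (z1-z3)(z2-z4) = 13 * (-14) = -182
Step 2: (z1-z4)(z2-z3) = 2 * (-3) = -6
Step 3: Cross-ratio = 182/6 = 91/3

91/3


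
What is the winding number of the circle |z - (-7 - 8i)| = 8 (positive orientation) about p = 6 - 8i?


Step 1: Center c = (-7, -8), radius = 8
Step 2: |p - c|^2 = 13^2 + 0^2 = 169
Step 3: r^2 = 64
Step 4: |p-c| > r so winding number = 0

0


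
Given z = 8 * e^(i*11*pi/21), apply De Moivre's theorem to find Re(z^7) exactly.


Step 1: By De Moivre's theorem, z^7 = 8^7 * e^(i*7*11*pi/21) = 2097152 * (cos(11*pi/3) + i*sin(11*pi/3))
Step 2: |z|^7 = 8^7 = 2097152
Step 3: Reduce the angle mod 2*pi: 11*pi/3 - 2*pi = 5*pi/3
Step 4: cos(5*pi/3) = 1/2
Step 5: Re(z^7) = 2097152 * 1/2 = 1048576

1048576


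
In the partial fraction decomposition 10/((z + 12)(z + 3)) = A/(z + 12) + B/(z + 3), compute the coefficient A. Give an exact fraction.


Step 1: Multiply both sides by (z + 12) and set z = -12
Step 2: A = 10 / (-12 + 3)
Step 3: A = 10 / (-9)
Step 4: A = -10/9

-10/9


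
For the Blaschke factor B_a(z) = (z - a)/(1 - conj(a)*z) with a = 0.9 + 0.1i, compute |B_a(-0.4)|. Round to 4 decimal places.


Step 1: Numerator z0 - a = -0.4 - (0.9 + 0.1i) = -1.3 - 0.1i
Step 2: Denominator 1 - conj(a)*z0 = 1 - (0.9 - 0.1i)*(-0.4) = 1.36 - 0.04i
Step 3: |z0 - a|^2 = (-1.3)^2 + (-0.1)^2 = 1.7; |1 - conj(a)*z0|^2 = 1.36^2 + (-0.04)^2 = 1.8512
Step 4: |B_a(-0.4)| = sqrt(1.7 / 1.8512) = sqrt(0.918323)
Step 5: = 0.9583

0.9583


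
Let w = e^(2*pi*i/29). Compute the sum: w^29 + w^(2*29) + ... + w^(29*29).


Step 1: The sum sum_{j=1}^{n} w^(k*j) equals n if n | k, else 0.
Step 2: Here n = 29, k = 29
Step 3: Does n divide k? 29 | 29 -> True
Step 4: Sum = 29

29


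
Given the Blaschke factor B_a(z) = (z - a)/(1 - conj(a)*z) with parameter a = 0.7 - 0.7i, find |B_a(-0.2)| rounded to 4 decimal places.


Step 1: Numerator z0 - a = -0.2 - (0.7 - 0.7i) = -0.9 + 0.7i
Step 2: Denominator 1 - conj(a)*z0 = 1 - (0.7 + 0.7i)*(-0.2) = 1.14 + 0.14i
Step 3: |z0 - a|^2 = (-0.9)^2 + 0.7^2 = 1.3; |1 - conj(a)*z0|^2 = 1.14^2 + 0.14^2 = 1.3192
Step 4: |B_a(-0.2)| = sqrt(1.3 / 1.3192) = sqrt(0.985446)
Step 5: = 0.9927

0.9927


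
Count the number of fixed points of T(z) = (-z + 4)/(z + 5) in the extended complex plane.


Step 1: Fixed points satisfy T(z) = z
Step 2: z^2 + 6z - 4 = 0
Step 3: Discriminant = 6^2 - 4*1*(-4) = 52
Step 4: Number of fixed points = 2

2


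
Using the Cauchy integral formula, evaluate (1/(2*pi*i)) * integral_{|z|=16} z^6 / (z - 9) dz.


Step 1: f(z) = z^6, a = 9 is inside |z| = 16
Step 2: By Cauchy integral formula: (1/(2pi*i)) * integral = f(a)
Step 3: f(9) = 9^6 = 531441

531441


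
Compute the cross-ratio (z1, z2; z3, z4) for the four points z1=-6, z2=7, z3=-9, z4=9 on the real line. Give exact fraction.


Step 1: (z1-z3)(z2-z4) = 3 * (-2) = -6
Step 2: (z1-z4)(z2-z3) = (-15) * 16 = -240
Step 3: Cross-ratio = 6/240 = 1/40

1/40


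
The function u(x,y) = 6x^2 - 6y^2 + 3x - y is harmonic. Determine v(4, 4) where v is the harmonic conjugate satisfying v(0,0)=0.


Step 1: v_x = -u_y = 12y + 1
Step 2: v_y = u_x = 12x + 3
Step 3: v = 12xy + x + 3y + C
Step 4: v(0,0) = 0 => C = 0
Step 5: v(4, 4) = 208

208


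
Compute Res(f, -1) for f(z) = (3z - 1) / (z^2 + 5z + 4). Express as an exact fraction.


Step 1: Q(z) = z^2 + 5z + 4 = (z + 1)(z + 4)
Step 2: Q'(z) = 2z + 5
Step 3: Q'(-1) = 3, P(-1) = -4
Step 4: Res = P(-1)/Q'(-1) = -4/3 = -4/3

-4/3


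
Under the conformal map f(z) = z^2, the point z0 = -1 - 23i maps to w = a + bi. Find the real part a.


Step 1: z0 = -1 - 23i
Step 2: z0^2 = (-1)^2 - (-23)^2 + 46i
Step 3: real part = 1 - 529 = -528

-528


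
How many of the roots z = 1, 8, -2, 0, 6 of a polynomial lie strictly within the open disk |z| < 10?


Step 1: Check each root:
  z = 1: |1| = 1 < 10
  z = 8: |8| = 8 < 10
  z = -2: |-2| = 2 < 10
  z = 0: |0| = 0 < 10
  z = 6: |6| = 6 < 10
Step 2: Count = 5

5


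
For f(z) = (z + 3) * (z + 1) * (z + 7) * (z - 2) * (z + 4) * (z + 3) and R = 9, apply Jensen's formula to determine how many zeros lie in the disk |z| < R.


Jensen's formula: (1/2pi)*integral log|f(Re^it)|dt = log|f(0)| + sum_{|a_k|<R} log(R/|a_k|)
Step 1: f(0) = 3 * 1 * 7 * (-2) * 4 * 3 = -504
Step 2: log|f(0)| = log|-3| + log|-1| + log|-7| + log|2| + log|-4| + log|-3| = 6.2226
Step 3: Zeros inside |z| < 9: -3, -1, -7, 2, -4, -3
Step 4: Jensen sum = log(9/3) + log(9/1) + log(9/7) + log(9/2) + log(9/4) + log(9/3) = 6.9608
Step 5: n(R) = number of terms in the Jensen sum = count of zeros inside |z| < 9 = 6

6


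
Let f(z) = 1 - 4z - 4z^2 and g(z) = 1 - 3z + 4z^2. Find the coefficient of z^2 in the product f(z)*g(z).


Step 1: z^2 term in f*g comes from: (1)*(4z^2) + (-4z)*(-3z) + (-4z^2)*(1)
Step 2: = 4 + 12 - 4
Step 3: = 12

12


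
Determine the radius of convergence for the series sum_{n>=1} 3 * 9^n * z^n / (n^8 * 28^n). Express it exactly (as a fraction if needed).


Step 1: General term a_n = 3 * 9^n / (n^8 * 28^n)
Step 2: By the root test, |a_n|^(1/n) = 3^(1/n) * 9 / (n^(8/n) * 28) -> 9/28 as n -> infinity (since 3^(1/n) -> 1 and n^(8/n) -> 1)
Step 3: R = 1/lim|a_n|^(1/n) = 28/9

28/9


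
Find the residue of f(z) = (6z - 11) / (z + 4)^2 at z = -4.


Step 1: Pole of order 2 at z = -4
Step 2: Res = lim d/dz [(z + 4)^2 * f(z)] as z -> -4
Step 3: (z + 4)^2 * f(z) = 6z - 11
Step 4: d/dz[6z - 11] = 6

6


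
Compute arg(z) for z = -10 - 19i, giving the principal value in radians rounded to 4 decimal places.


Step 1: z = -10 - 19i
Step 2: arg(z) = atan2(-19, -10)
Step 3: arg(z) = -2.0553

-2.0553


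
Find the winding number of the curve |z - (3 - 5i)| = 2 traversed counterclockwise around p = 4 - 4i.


Step 1: Center c = (3, -5), radius = 2
Step 2: |p - c|^2 = 1^2 + 1^2 = 2
Step 3: r^2 = 4
Step 4: |p-c| < r so winding number = 1

1


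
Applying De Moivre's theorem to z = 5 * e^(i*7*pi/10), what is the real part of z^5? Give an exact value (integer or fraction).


Step 1: By De Moivre's theorem, z^5 = 5^5 * e^(i*5*7*pi/10) = 3125 * (cos(7*pi/2) + i*sin(7*pi/2))
Step 2: |z|^5 = 5^5 = 3125
Step 3: Reduce the angle mod 2*pi: 7*pi/2 - 2*pi = 3*pi/2
Step 4: cos(3*pi/2) = 0
Step 5: Re(z^5) = 3125 * 0 = 0

0


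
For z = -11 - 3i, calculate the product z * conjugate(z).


Step 1: conj(z) = -11 + 3i
Step 2: z * conj(z) = (-11)^2 + (-3)^2
Step 3: = 121 + 9 = 130

130


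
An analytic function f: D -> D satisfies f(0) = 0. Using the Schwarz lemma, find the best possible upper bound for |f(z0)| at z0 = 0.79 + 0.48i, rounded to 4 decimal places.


Step 1: Schwarz lemma: if f: D -> D is analytic with f(0) = 0, then |f(z)| <= |z| for all z in D, and this is sharp (f(z) = z).
Step 2: |z0|^2 = 0.79^2 + 0.48^2 = 0.8545
Step 3: |z0| = sqrt(0.8545) = 0.924392
Step 4: Best bound = |z0| = 0.9244

0.9244


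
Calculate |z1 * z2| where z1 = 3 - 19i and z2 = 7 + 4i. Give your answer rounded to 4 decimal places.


Step 1: |z1| = sqrt(3^2 + (-19)^2) = sqrt(370)
Step 2: |z2| = sqrt(7^2 + 4^2) = sqrt(65)
Step 3: |z1*z2| = |z1|*|z2| = sqrt(370) * sqrt(65) = sqrt(370 * 65) = sqrt(24050)
Step 4: = 155.0806

155.0806


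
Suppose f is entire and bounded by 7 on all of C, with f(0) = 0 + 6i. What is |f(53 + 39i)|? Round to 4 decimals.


Step 1: By Liouville's theorem, a bounded entire function is constant.
Step 2: f(z) = f(0) = 0 + 6i for all z.
Step 3: |f(w)| = |0 + 6i| = sqrt(0 + 36)
Step 4: = 6.0

6.0


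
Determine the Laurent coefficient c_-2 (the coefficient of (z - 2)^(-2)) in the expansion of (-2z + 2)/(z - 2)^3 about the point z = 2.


Step 1: Write the numerator in powers of (z - 2): -2z + 2 = -2(z - 2) + (-2*2 + 2) = -2(z - 2) - 2
Step 2: Divide by (z - 2)^3: f(z) = -2(z - 2)^(-3) - 2(z - 2)^(-2)
Step 3: This finite sum is the Laurent series of f about z = 2.
Step 4: Coefficient of (z - 2)^(-2) = coefficient of (z - 2) in the re-centred numerator = -2

-2


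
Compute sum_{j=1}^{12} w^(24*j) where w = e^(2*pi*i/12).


Step 1: The sum sum_{j=1}^{n} w^(k*j) equals n if n | k, else 0.
Step 2: Here n = 12, k = 24
Step 3: Does n divide k? 12 | 24 -> True
Step 4: Sum = 12

12


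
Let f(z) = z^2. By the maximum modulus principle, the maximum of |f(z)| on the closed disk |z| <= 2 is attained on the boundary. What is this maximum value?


Step 1: On |z| = 2, |f(z)| = |z|^2 = 2^2
Step 2: By maximum modulus principle, maximum is on boundary.
Step 3: Maximum = 4 = 4

4


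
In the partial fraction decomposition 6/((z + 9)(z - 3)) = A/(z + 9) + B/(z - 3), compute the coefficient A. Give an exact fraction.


Step 1: Multiply both sides by (z + 9) and set z = -9
Step 2: A = 6 / (-9 - 3)
Step 3: A = 6 / (-12)
Step 4: A = -1/2

-1/2


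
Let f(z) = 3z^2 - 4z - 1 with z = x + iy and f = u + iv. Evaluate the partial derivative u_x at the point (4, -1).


Step 1: f(z) = 3(x+iy)^2 - 4(x+iy) - 1
Step 2: u = 3(x^2 - y^2) - 4x - 1
Step 3: u_x = 6x - 4
Step 4: At (4, -1): u_x = 24 - 4 = 20

20


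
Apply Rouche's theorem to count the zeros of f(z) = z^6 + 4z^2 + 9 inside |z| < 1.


Step 1: On |z| = 1 the three terms have sizes |z^6| = 1^6 = 1, |4z^2| = 4*1^2 = 4, |9| = 9
Step 2: The dominant term is g(z) = 9; let h(z) = z^6 + 4z^2 so f = g + h
Step 3: On |z| = 1: |g| = 9 and |h| <= 1 + 4 = 5
Step 4: Since 9 > 5, |h| < |g| on |z| = 1, so by Rouche f has the same number of zeros as g inside |z| < 1
Step 5: g(z) = 9 is a nonzero constant with no zeros inside |z| < 1. Answer = 0

0


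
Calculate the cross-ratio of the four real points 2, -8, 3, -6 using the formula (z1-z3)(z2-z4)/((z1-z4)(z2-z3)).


Step 1: (z1-z3)(z2-z4) = (-1) * (-2) = 2
Step 2: (z1-z4)(z2-z3) = 8 * (-11) = -88
Step 3: Cross-ratio = -2/88 = -1/44

-1/44


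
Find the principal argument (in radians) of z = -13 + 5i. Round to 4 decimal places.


Step 1: z = -13 + 5i
Step 2: arg(z) = atan2(5, -13)
Step 3: arg(z) = 2.7744

2.7744


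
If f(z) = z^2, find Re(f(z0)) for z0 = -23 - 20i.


Step 1: z0 = -23 - 20i
Step 2: z0^2 = (-23)^2 - (-20)^2 + 920i
Step 3: real part = 529 - 400 = 129

129


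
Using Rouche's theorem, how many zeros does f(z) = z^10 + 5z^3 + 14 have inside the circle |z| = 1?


Step 1: On |z| = 1 the three terms have sizes |z^10| = 1^10 = 1, |5z^3| = 5*1^3 = 5, |14| = 14
Step 2: The dominant term is g(z) = 14; let h(z) = z^10 + 5z^3 so f = g + h
Step 3: On |z| = 1: |g| = 14 and |h| <= 1 + 5 = 6
Step 4: Since 14 > 6, |h| < |g| on |z| = 1, so by Rouche f has the same number of zeros as g inside |z| < 1
Step 5: g(z) = 14 is a nonzero constant with no zeros inside |z| < 1. Answer = 0

0


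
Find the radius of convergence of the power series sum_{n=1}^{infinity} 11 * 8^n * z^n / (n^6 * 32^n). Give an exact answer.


Step 1: General term a_n = 11 * 8^n / (n^6 * 32^n)
Step 2: By the root test, |a_n|^(1/n) = 11^(1/n) * 8 / (n^(6/n) * 32) -> 8/32 as n -> infinity (since 11^(1/n) -> 1 and n^(6/n) -> 1)
Step 3: R = 1/lim|a_n|^(1/n) = 32/8 = 4

4


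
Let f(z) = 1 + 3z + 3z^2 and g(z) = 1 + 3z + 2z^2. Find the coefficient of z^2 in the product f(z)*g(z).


Step 1: z^2 term in f*g comes from: (1)*(2z^2) + (3z)*(3z) + (3z^2)*(1)
Step 2: = 2 + 9 + 3
Step 3: = 14

14


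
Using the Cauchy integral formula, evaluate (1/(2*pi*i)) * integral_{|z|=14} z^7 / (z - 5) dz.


Step 1: f(z) = z^7, a = 5 is inside |z| = 14
Step 2: By Cauchy integral formula: (1/(2pi*i)) * integral = f(a)
Step 3: f(5) = 5^7 = 78125

78125


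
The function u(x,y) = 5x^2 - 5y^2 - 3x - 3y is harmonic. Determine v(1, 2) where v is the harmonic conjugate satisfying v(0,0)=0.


Step 1: v_x = -u_y = 10y + 3
Step 2: v_y = u_x = 10x - 3
Step 3: v = 10xy + 3x - 3y + C
Step 4: v(0,0) = 0 => C = 0
Step 5: v(1, 2) = 17

17


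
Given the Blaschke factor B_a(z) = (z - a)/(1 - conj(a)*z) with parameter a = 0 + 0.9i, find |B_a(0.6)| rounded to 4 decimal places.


Step 1: Numerator z0 - a = 0.6 - (0 + 0.9i) = 0.6 - 0.9i
Step 2: Denominator 1 - conj(a)*z0 = 1 - (0 - 0.9i)*0.6 = 1 + 0.54i
Step 3: |z0 - a|^2 = 0.6^2 + (-0.9)^2 = 1.17; |1 - conj(a)*z0|^2 = 1^2 + 0.54^2 = 1.2916
Step 4: |B_a(0.6)| = sqrt(1.17 / 1.2916) = sqrt(0.905853)
Step 5: = 0.9518

0.9518


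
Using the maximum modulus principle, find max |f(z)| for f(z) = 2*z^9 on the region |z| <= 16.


Step 1: On |z| = 16, |f(z)| = 2 * |z|^9 = 2 * 16^9
Step 2: By maximum modulus principle, maximum is on boundary.
Step 3: Maximum = 2 * 68719476736 = 137438953472

137438953472


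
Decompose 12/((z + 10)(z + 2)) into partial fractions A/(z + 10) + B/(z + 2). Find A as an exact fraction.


Step 1: Multiply both sides by (z + 10) and set z = -10
Step 2: A = 12 / (-10 + 2)
Step 3: A = 12 / (-8)
Step 4: A = -3/2

-3/2


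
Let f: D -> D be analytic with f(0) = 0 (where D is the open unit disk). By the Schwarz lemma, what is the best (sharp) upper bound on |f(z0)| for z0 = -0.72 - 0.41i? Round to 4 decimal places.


Step 1: Schwarz lemma: if f: D -> D is analytic with f(0) = 0, then |f(z)| <= |z| for all z in D, and this is sharp (f(z) = z).
Step 2: |z0|^2 = (-0.72)^2 + (-0.41)^2 = 0.6865
Step 3: |z0| = sqrt(0.6865) = 0.828553
Step 4: Best bound = |z0| = 0.8286

0.8286


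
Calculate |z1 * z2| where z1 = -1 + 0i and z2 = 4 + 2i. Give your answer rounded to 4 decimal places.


Step 1: |z1| = sqrt((-1)^2 + 0^2) = sqrt(1)
Step 2: |z2| = sqrt(4^2 + 2^2) = sqrt(20)
Step 3: |z1*z2| = |z1|*|z2| = sqrt(1) * sqrt(20) = sqrt(1 * 20) = sqrt(20)
Step 4: = 4.4721

4.4721


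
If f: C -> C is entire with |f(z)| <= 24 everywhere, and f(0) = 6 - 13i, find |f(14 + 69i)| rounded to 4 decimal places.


Step 1: By Liouville's theorem, a bounded entire function is constant.
Step 2: f(z) = f(0) = 6 - 13i for all z.
Step 3: |f(w)| = |6 - 13i| = sqrt(36 + 169)
Step 4: = 14.3178

14.3178


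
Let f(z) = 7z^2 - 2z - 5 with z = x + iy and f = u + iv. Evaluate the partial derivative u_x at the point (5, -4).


Step 1: f(z) = 7(x+iy)^2 - 2(x+iy) - 5
Step 2: u = 7(x^2 - y^2) - 2x - 5
Step 3: u_x = 14x - 2
Step 4: At (5, -4): u_x = 70 - 2 = 68

68


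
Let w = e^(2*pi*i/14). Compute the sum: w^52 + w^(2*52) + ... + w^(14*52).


Step 1: The sum sum_{j=1}^{n} w^(k*j) equals n if n | k, else 0.
Step 2: Here n = 14, k = 52
Step 3: Does n divide k? 14 | 52 -> False
Step 4: Sum = 0

0


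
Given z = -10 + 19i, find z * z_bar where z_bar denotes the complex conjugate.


Step 1: conj(z) = -10 - 19i
Step 2: z * conj(z) = (-10)^2 + 19^2
Step 3: = 100 + 361 = 461

461


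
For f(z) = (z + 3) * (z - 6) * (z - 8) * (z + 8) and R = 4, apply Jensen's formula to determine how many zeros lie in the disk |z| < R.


Jensen's formula: (1/2pi)*integral log|f(Re^it)|dt = log|f(0)| + sum_{|a_k|<R} log(R/|a_k|)
Step 1: f(0) = 3 * (-6) * (-8) * 8 = 1152
Step 2: log|f(0)| = log|-3| + log|6| + log|8| + log|-8| = 7.0493
Step 3: Zeros inside |z| < 4: -3
Step 4: Jensen sum = log(4/3) = 0.2877
Step 5: n(R) = number of terms in the Jensen sum = count of zeros inside |z| < 4 = 1

1


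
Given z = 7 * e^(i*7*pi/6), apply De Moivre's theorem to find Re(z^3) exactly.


Step 1: By De Moivre's theorem, z^3 = 7^3 * e^(i*3*7*pi/6) = 343 * (cos(7*pi/2) + i*sin(7*pi/2))
Step 2: |z|^3 = 7^3 = 343
Step 3: Reduce the angle mod 2*pi: 7*pi/2 - 2*pi = 3*pi/2
Step 4: cos(3*pi/2) = 0
Step 5: Re(z^3) = 343 * 0 = 0

0


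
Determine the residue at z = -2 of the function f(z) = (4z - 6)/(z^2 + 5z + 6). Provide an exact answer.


Step 1: Q(z) = z^2 + 5z + 6 = (z + 2)(z + 3)
Step 2: Q'(z) = 2z + 5
Step 3: Q'(-2) = 1, P(-2) = -14
Step 4: Res = P(-2)/Q'(-2) = -14/1 = -14

-14


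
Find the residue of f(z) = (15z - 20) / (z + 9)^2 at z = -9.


Step 1: Pole of order 2 at z = -9
Step 2: Res = lim d/dz [(z + 9)^2 * f(z)] as z -> -9
Step 3: (z + 9)^2 * f(z) = 15z - 20
Step 4: d/dz[15z - 20] = 15

15


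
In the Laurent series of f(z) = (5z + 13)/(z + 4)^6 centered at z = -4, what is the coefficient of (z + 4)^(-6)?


Step 1: Write the numerator in powers of (z + 4): 5z + 13 = 5(z + 4) + (5*(-4) + 13) = 5(z + 4) - 7
Step 2: Divide by (z + 4)^6: f(z) = -7(z + 4)^(-6) + 5(z + 4)^(-5)
Step 3: This finite sum is the Laurent series of f about z = -4.
Step 4: Coefficient of (z + 4)^(-6) = 5*(-4) + 13 = -7

-7


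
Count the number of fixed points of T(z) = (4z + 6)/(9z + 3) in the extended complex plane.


Step 1: Fixed points satisfy T(z) = z
Step 2: 9z^2 - z - 6 = 0
Step 3: Discriminant = (-1)^2 - 4*9*(-6) = 217
Step 4: Number of fixed points = 2

2


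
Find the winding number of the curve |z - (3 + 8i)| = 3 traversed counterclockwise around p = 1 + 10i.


Step 1: Center c = (3, 8), radius = 3
Step 2: |p - c|^2 = (-2)^2 + 2^2 = 8
Step 3: r^2 = 9
Step 4: |p-c| < r so winding number = 1

1


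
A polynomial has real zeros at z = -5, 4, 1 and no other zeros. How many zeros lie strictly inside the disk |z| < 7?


Step 1: Check each root:
  z = -5: |-5| = 5 < 7
  z = 4: |4| = 4 < 7
  z = 1: |1| = 1 < 7
Step 2: Count = 3

3


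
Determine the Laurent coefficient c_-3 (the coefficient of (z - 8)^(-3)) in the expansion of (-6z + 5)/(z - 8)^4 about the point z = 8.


Step 1: Write the numerator in powers of (z - 8): -6z + 5 = -6(z - 8) + (-6*8 + 5) = -6(z - 8) - 43
Step 2: Divide by (z - 8)^4: f(z) = -43(z - 8)^(-4) - 6(z - 8)^(-3)
Step 3: This finite sum is the Laurent series of f about z = 8.
Step 4: Coefficient of (z - 8)^(-3) = coefficient of (z - 8) in the re-centred numerator = -6

-6


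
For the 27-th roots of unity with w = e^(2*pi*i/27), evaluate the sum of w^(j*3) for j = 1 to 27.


Step 1: The sum sum_{j=1}^{n} w^(k*j) equals n if n | k, else 0.
Step 2: Here n = 27, k = 3
Step 3: Does n divide k? 27 | 3 -> False
Step 4: Sum = 0

0


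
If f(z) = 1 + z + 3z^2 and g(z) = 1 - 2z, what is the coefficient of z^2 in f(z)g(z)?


Step 1: z^2 term in f*g comes from: (1)*(0) + (z)*(-2z) + (3z^2)*(1)
Step 2: = 0 - 2 + 3
Step 3: = 1

1


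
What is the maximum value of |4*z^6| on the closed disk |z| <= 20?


Step 1: On |z| = 20, |f(z)| = 4 * |z|^6 = 4 * 20^6
Step 2: By maximum modulus principle, maximum is on boundary.
Step 3: Maximum = 4 * 64000000 = 256000000

256000000


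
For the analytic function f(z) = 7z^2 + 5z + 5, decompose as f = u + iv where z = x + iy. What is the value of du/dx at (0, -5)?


Step 1: f(z) = 7(x+iy)^2 + 5(x+iy) + 5
Step 2: u = 7(x^2 - y^2) + 5x + 5
Step 3: u_x = 14x + 5
Step 4: At (0, -5): u_x = 0 + 5 = 5

5


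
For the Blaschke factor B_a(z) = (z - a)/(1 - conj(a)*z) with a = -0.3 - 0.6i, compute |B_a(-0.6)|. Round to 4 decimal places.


Step 1: Numerator z0 - a = -0.6 - (-0.3 - 0.6i) = -0.3 + 0.6i
Step 2: Denominator 1 - conj(a)*z0 = 1 - (-0.3 + 0.6i)*(-0.6) = 0.82 + 0.36i
Step 3: |z0 - a|^2 = (-0.3)^2 + 0.6^2 = 0.45; |1 - conj(a)*z0|^2 = 0.82^2 + 0.36^2 = 0.802
Step 4: |B_a(-0.6)| = sqrt(0.45 / 0.802) = sqrt(0.561097)
Step 5: = 0.7491

0.7491


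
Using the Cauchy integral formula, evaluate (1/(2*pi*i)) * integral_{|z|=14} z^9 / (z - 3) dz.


Step 1: f(z) = z^9, a = 3 is inside |z| = 14
Step 2: By Cauchy integral formula: (1/(2pi*i)) * integral = f(a)
Step 3: f(3) = 3^9 = 19683

19683


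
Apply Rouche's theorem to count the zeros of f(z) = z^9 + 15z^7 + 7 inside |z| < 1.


Step 1: On |z| = 1 the three terms have sizes |z^9| = 1^9 = 1, |15z^7| = 15*1^7 = 15, |7| = 7
Step 2: The dominant term is g(z) = 15z^7; let h(z) = z^9 + 7 so f = g + h
Step 3: On |z| = 1: |g| = 15 and |h| <= 1 + 7 = 8
Step 4: Since 15 > 8, |h| < |g| on |z| = 1, so by Rouche f has the same number of zeros as g inside |z| < 1
Step 5: g(z) = 15z^7 has 7 zeros (at the origin, multiplicity 7) inside |z| < 1. Answer = 7

7


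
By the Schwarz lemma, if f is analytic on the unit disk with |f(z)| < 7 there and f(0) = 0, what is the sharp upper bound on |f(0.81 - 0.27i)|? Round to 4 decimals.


Step 1: g = f/7 maps D -> D with g(0) = 0, so by the Schwarz lemma |g(z)| <= |z|, i.e. |f(z)| <= 7|z|; this is sharp (f(z) = 7z).
Step 2: |z0|^2 = 0.81^2 + (-0.27)^2 = 0.729
Step 3: |z0| = sqrt(0.729) = 0.853815
Step 4: Best bound = 7 * |z0| = 7 * 0.853815 = 5.9767

5.9767


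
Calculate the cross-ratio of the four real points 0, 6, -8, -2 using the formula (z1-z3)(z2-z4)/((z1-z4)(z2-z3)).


Step 1: (z1-z3)(z2-z4) = 8 * 8 = 64
Step 2: (z1-z4)(z2-z3) = 2 * 14 = 28
Step 3: Cross-ratio = 64/28 = 16/7

16/7


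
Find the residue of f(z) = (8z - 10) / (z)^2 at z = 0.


Step 1: Pole of order 2 at z = 0
Step 2: Res = lim d/dz [(z)^2 * f(z)] as z -> 0
Step 3: (z)^2 * f(z) = 8z - 10
Step 4: d/dz[8z - 10] = 8

8


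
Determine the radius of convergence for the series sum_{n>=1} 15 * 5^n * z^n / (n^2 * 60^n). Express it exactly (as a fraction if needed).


Step 1: General term a_n = 15 * 5^n / (n^2 * 60^n)
Step 2: By the root test, |a_n|^(1/n) = 15^(1/n) * 5 / (n^(2/n) * 60) -> 5/60 as n -> infinity (since 15^(1/n) -> 1 and n^(2/n) -> 1)
Step 3: R = 1/lim|a_n|^(1/n) = 60/5 = 12

12


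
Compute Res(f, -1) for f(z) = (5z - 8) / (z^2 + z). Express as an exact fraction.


Step 1: Q(z) = z^2 + z = (z + 1)(z)
Step 2: Q'(z) = 2z + 1
Step 3: Q'(-1) = -1, P(-1) = -13
Step 4: Res = P(-1)/Q'(-1) = -13/(-1) = 13

13


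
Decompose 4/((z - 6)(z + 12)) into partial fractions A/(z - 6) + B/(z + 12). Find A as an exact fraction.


Step 1: Multiply both sides by (z - 6) and set z = 6
Step 2: A = 4 / (6 + 12)
Step 3: A = 4 / 18
Step 4: A = 2/9

2/9


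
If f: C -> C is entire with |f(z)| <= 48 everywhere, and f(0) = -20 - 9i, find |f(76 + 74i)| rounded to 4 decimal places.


Step 1: By Liouville's theorem, a bounded entire function is constant.
Step 2: f(z) = f(0) = -20 - 9i for all z.
Step 3: |f(w)| = |-20 - 9i| = sqrt(400 + 81)
Step 4: = 21.9317

21.9317


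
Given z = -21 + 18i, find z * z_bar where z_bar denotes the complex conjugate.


Step 1: conj(z) = -21 - 18i
Step 2: z * conj(z) = (-21)^2 + 18^2
Step 3: = 441 + 324 = 765

765


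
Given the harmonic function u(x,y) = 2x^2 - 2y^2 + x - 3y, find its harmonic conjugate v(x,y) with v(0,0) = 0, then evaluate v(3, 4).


Step 1: v_x = -u_y = 4y + 3
Step 2: v_y = u_x = 4x + 1
Step 3: v = 4xy + 3x + y + C
Step 4: v(0,0) = 0 => C = 0
Step 5: v(3, 4) = 61

61


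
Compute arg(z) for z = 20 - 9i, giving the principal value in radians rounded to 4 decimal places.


Step 1: z = 20 - 9i
Step 2: arg(z) = atan2(-9, 20)
Step 3: arg(z) = -0.4229

-0.4229


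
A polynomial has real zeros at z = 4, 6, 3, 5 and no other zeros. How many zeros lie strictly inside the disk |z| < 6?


Step 1: Check each root:
  z = 4: |4| = 4 < 6
  z = 6: |6| = 6 >= 6
  z = 3: |3| = 3 < 6
  z = 5: |5| = 5 < 6
Step 2: Count = 3

3


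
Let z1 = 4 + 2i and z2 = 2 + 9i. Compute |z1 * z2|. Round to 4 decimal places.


Step 1: |z1| = sqrt(4^2 + 2^2) = sqrt(20)
Step 2: |z2| = sqrt(2^2 + 9^2) = sqrt(85)
Step 3: |z1*z2| = |z1|*|z2| = sqrt(20) * sqrt(85) = sqrt(20 * 85) = sqrt(1700)
Step 4: = 41.2311

41.2311


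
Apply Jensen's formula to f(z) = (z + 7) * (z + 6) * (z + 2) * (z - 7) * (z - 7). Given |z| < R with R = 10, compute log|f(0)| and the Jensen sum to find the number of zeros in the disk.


Jensen's formula: (1/2pi)*integral log|f(Re^it)|dt = log|f(0)| + sum_{|a_k|<R} log(R/|a_k|)
Step 1: f(0) = 7 * 6 * 2 * (-7) * (-7) = 4116
Step 2: log|f(0)| = log|-7| + log|-6| + log|-2| + log|7| + log|7| = 8.3226
Step 3: Zeros inside |z| < 10: -7, -6, -2, 7, 7
Step 4: Jensen sum = log(10/7) + log(10/6) + log(10/2) + log(10/7) + log(10/7) = 3.1903
Step 5: n(R) = number of terms in the Jensen sum = count of zeros inside |z| < 10 = 5

5


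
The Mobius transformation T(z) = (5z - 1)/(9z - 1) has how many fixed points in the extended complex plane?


Step 1: Fixed points satisfy T(z) = z
Step 2: 9z^2 - 6z + 1 = 0
Step 3: Discriminant = (-6)^2 - 4*9*1 = 0
Step 4: Number of fixed points = 1

1


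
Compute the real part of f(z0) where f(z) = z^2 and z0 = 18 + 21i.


Step 1: z0 = 18 + 21i
Step 2: z0^2 = 18^2 - 21^2 + 756i
Step 3: real part = 324 - 441 = -117

-117


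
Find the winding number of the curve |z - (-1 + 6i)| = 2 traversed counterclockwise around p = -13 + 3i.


Step 1: Center c = (-1, 6), radius = 2
Step 2: |p - c|^2 = (-12)^2 + (-3)^2 = 153
Step 3: r^2 = 4
Step 4: |p-c| > r so winding number = 0

0


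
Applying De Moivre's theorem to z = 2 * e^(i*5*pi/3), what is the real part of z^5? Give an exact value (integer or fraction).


Step 1: By De Moivre's theorem, z^5 = 2^5 * e^(i*5*5*pi/3) = 32 * (cos(25*pi/3) + i*sin(25*pi/3))
Step 2: |z|^5 = 2^5 = 32
Step 3: Reduce the angle mod 2*pi: 25*pi/3 - 8*pi = pi/3
Step 4: cos(pi/3) = 1/2
Step 5: Re(z^5) = 32 * 1/2 = 16

16


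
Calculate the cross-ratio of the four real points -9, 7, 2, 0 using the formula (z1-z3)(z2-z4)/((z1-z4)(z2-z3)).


Step 1: (z1-z3)(z2-z4) = (-11) * 7 = -77
Step 2: (z1-z4)(z2-z3) = (-9) * 5 = -45
Step 3: Cross-ratio = 77/45 = 77/45

77/45


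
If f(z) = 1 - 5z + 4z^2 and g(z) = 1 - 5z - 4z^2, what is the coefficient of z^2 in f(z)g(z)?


Step 1: z^2 term in f*g comes from: (1)*(-4z^2) + (-5z)*(-5z) + (4z^2)*(1)
Step 2: = -4 + 25 + 4
Step 3: = 25

25


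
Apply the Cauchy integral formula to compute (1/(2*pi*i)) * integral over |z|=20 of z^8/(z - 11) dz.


Step 1: f(z) = z^8, a = 11 is inside |z| = 20
Step 2: By Cauchy integral formula: (1/(2pi*i)) * integral = f(a)
Step 3: f(11) = 11^8 = 214358881

214358881


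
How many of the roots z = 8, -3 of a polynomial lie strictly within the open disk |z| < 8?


Step 1: Check each root:
  z = 8: |8| = 8 >= 8
  z = -3: |-3| = 3 < 8
Step 2: Count = 1

1


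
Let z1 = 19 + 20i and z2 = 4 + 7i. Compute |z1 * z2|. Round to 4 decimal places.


Step 1: |z1| = sqrt(19^2 + 20^2) = sqrt(761)
Step 2: |z2| = sqrt(4^2 + 7^2) = sqrt(65)
Step 3: |z1*z2| = |z1|*|z2| = sqrt(761) * sqrt(65) = sqrt(761 * 65) = sqrt(49465)
Step 4: = 222.4073

222.4073


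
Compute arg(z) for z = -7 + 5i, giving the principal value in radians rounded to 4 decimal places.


Step 1: z = -7 + 5i
Step 2: arg(z) = atan2(5, -7)
Step 3: arg(z) = 2.5213

2.5213


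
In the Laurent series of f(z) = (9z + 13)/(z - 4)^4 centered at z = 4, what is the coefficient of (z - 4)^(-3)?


Step 1: Write the numerator in powers of (z - 4): 9z + 13 = 9(z - 4) + (9*4 + 13) = 9(z - 4) + 49
Step 2: Divide by (z - 4)^4: f(z) = 49(z - 4)^(-4) + 9(z - 4)^(-3)
Step 3: This finite sum is the Laurent series of f about z = 4.
Step 4: Coefficient of (z - 4)^(-3) = coefficient of (z - 4) in the re-centred numerator = 9

9


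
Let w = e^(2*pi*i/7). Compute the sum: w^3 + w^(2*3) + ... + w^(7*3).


Step 1: The sum sum_{j=1}^{n} w^(k*j) equals n if n | k, else 0.
Step 2: Here n = 7, k = 3
Step 3: Does n divide k? 7 | 3 -> False
Step 4: Sum = 0

0


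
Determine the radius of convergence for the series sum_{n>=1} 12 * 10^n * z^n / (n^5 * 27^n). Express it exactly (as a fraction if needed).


Step 1: General term a_n = 12 * 10^n / (n^5 * 27^n)
Step 2: By the root test, |a_n|^(1/n) = 12^(1/n) * 10 / (n^(5/n) * 27) -> 10/27 as n -> infinity (since 12^(1/n) -> 1 and n^(5/n) -> 1)
Step 3: R = 1/lim|a_n|^(1/n) = 27/10

27/10


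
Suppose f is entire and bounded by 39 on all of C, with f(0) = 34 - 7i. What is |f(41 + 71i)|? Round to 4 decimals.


Step 1: By Liouville's theorem, a bounded entire function is constant.
Step 2: f(z) = f(0) = 34 - 7i for all z.
Step 3: |f(w)| = |34 - 7i| = sqrt(1156 + 49)
Step 4: = 34.7131

34.7131


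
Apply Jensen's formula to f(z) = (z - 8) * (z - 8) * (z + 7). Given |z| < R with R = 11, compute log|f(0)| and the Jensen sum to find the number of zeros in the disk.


Jensen's formula: (1/2pi)*integral log|f(Re^it)|dt = log|f(0)| + sum_{|a_k|<R} log(R/|a_k|)
Step 1: f(0) = (-8) * (-8) * 7 = 448
Step 2: log|f(0)| = log|8| + log|8| + log|-7| = 6.1048
Step 3: Zeros inside |z| < 11: 8, 8, -7
Step 4: Jensen sum = log(11/8) + log(11/8) + log(11/7) = 1.0889
Step 5: n(R) = number of terms in the Jensen sum = count of zeros inside |z| < 11 = 3

3


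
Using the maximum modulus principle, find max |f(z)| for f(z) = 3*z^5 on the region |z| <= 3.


Step 1: On |z| = 3, |f(z)| = 3 * |z|^5 = 3 * 3^5
Step 2: By maximum modulus principle, maximum is on boundary.
Step 3: Maximum = 3 * 243 = 729

729


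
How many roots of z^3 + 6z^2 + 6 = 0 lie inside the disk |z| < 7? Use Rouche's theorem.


Step 1: On |z| = 7 the three terms have sizes |z^3| = 7^3 = 343, |6z^2| = 6*7^2 = 294, |6| = 6
Step 2: The dominant term is g(z) = z^3; let h(z) = 6z^2 + 6 so f = g + h
Step 3: On |z| = 7: |g| = 343 and |h| <= 294 + 6 = 300
Step 4: Since 343 > 300, |h| < |g| on |z| = 7, so by Rouche f has the same number of zeros as g inside |z| < 7
Step 5: g(z) = z^3 has 3 zeros (all at the origin) inside |z| < 7. Answer = 3

3


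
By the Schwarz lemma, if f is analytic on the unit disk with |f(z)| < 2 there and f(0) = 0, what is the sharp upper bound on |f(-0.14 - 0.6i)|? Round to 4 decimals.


Step 1: g = f/2 maps D -> D with g(0) = 0, so by the Schwarz lemma |g(z)| <= |z|, i.e. |f(z)| <= 2|z|; this is sharp (f(z) = 2z).
Step 2: |z0|^2 = (-0.14)^2 + (-0.6)^2 = 0.3796
Step 3: |z0| = sqrt(0.3796) = 0.616117
Step 4: Best bound = 2 * |z0| = 2 * 0.616117 = 1.2322

1.2322


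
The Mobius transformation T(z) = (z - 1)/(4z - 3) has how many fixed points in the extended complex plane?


Step 1: Fixed points satisfy T(z) = z
Step 2: 4z^2 - 4z + 1 = 0
Step 3: Discriminant = (-4)^2 - 4*4*1 = 0
Step 4: Number of fixed points = 1

1


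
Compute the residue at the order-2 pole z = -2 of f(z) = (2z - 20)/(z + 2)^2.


Step 1: Pole of order 2 at z = -2
Step 2: Res = lim d/dz [(z + 2)^2 * f(z)] as z -> -2
Step 3: (z + 2)^2 * f(z) = 2z - 20
Step 4: d/dz[2z - 20] = 2

2
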